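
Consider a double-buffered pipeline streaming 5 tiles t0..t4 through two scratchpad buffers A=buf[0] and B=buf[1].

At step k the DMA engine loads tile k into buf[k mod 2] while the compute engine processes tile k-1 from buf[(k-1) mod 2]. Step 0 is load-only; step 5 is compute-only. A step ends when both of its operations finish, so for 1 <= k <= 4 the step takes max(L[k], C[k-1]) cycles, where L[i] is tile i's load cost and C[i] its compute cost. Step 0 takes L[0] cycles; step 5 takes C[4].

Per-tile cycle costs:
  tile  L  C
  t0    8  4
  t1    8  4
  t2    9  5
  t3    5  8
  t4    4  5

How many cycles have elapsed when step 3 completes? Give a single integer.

[0] DMA t0→A (8c) ∥ CU idle ⇒ 8c, clock 8
[1] DMA t1→B (8c) ∥ CU A:t0 (4c) ⇒ 8c, clock 16
[2] DMA t2→A (9c) ∥ CU B:t1 (4c) ⇒ 9c, clock 25
[3] DMA t3→B (5c) ∥ CU A:t2 (5c) ⇒ 5c, clock 30
[4] DMA t4→A (4c) ∥ CU B:t3 (8c) ⇒ 8c, clock 38
[5] DMA idle ∥ CU A:t4 (5c) ⇒ 5c, clock 43

end_cycle[3] = 30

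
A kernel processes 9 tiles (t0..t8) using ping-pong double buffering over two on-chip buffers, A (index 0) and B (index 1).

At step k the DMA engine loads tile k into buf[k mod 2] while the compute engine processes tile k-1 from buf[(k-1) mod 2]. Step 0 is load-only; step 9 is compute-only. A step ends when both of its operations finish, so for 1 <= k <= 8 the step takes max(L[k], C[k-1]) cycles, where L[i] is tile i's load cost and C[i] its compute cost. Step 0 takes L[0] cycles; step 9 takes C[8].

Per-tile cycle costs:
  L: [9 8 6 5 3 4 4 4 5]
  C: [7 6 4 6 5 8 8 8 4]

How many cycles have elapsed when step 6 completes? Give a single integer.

end_cycle[6] = 47

k=0 load=t0/9c comp=- wait=9 total=9
k=1 load=t1/8c comp=t0/7c wait=8 total=17
k=2 load=t2/6c comp=t1/6c wait=6 total=23
k=3 load=t3/5c comp=t2/4c wait=5 total=28
k=4 load=t4/3c comp=t3/6c wait=6 total=34
k=5 load=t5/4c comp=t4/5c wait=5 total=39
k=6 load=t6/4c comp=t5/8c wait=8 total=47
k=7 load=t7/4c comp=t6/8c wait=8 total=55
k=8 load=t8/5c comp=t7/8c wait=8 total=63
k=9 load=- comp=t8/4c wait=4 total=67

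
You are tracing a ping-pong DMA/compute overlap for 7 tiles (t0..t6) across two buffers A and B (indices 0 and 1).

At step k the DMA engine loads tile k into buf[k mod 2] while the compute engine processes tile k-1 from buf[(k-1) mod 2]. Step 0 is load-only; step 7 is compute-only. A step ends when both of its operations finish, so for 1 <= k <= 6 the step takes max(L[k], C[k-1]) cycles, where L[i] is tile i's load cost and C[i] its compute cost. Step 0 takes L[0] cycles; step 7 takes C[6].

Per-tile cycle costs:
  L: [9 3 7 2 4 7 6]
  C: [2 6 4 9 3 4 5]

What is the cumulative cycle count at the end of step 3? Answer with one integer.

end_cycle[3] = 23

k=0 load=t0/9c comp=- wait=9 total=9
k=1 load=t1/3c comp=t0/2c wait=3 total=12
k=2 load=t2/7c comp=t1/6c wait=7 total=19
k=3 load=t3/2c comp=t2/4c wait=4 total=23
k=4 load=t4/4c comp=t3/9c wait=9 total=32
k=5 load=t5/7c comp=t4/3c wait=7 total=39
k=6 load=t6/6c comp=t5/4c wait=6 total=45
k=7 load=- comp=t6/5c wait=5 total=50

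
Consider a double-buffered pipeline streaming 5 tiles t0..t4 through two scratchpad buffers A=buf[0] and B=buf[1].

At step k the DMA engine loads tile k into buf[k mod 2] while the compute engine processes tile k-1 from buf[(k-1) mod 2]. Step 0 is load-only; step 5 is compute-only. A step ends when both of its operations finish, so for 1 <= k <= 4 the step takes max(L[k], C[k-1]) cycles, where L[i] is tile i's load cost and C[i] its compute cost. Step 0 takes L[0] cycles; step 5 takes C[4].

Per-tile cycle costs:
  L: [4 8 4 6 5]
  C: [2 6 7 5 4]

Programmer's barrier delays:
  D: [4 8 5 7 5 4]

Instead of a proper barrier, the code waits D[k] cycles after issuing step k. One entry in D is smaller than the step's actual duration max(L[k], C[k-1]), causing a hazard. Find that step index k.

[0] required=L[0]=4=4 vs D=4 ok
[1] required=max(L[1]=8,C[0]=2)=8 vs D=8 ok
[2] required=max(L[2]=4,C[1]=6)=6 vs D=5 SHORT
[3] required=max(L[3]=6,C[2]=7)=7 vs D=7 ok
[4] required=max(L[4]=5,C[3]=5)=5 vs D=5 ok
[5] required=C[4]=4=4 vs D=4 ok

hazard at step 2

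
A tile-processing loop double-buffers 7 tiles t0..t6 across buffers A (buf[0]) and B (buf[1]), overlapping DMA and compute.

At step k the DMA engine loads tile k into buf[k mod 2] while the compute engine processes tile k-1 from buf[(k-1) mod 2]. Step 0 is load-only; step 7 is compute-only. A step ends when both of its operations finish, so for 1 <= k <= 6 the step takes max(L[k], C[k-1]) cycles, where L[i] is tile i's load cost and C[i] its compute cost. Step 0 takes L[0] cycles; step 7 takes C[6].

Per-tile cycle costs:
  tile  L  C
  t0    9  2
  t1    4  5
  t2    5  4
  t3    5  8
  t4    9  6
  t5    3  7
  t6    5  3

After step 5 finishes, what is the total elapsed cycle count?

end_cycle[5] = 38

step 0: L[0]=9 → dur=9, Σ=9 | A=load:t0 B=idle [load-only]
step 1: L[1]=4 C[0]=2 → dur=4, Σ=13 | A=compute:t0 B=load:t1 [load-bound]
step 2: L[2]=5 C[1]=5 → dur=5, Σ=18 | A=load:t2 B=compute:t1 [tied]
step 3: L[3]=5 C[2]=4 → dur=5, Σ=23 | A=compute:t2 B=load:t3 [load-bound]
step 4: L[4]=9 C[3]=8 → dur=9, Σ=32 | A=load:t4 B=compute:t3 [load-bound]
step 5: L[5]=3 C[4]=6 → dur=6, Σ=38 | A=compute:t4 B=load:t5 [compute-bound]
step 6: L[6]=5 C[5]=7 → dur=7, Σ=45 | A=load:t6 B=compute:t5 [compute-bound]
step 7: C[6]=3 → dur=3, Σ=48 | A=compute:t6 B=idle [compute-only]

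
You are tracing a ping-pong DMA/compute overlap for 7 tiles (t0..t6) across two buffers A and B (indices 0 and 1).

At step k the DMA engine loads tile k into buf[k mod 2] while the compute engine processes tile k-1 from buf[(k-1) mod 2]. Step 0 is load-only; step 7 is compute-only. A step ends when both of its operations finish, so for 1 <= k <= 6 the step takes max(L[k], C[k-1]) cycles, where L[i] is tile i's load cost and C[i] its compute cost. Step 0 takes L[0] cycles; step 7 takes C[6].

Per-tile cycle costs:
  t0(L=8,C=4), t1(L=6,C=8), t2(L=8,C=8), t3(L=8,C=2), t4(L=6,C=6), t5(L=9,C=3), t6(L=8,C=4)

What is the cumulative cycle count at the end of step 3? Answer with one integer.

step 0: L[0]=8 → dur=8, Σ=8 | A=load:t0 B=idle [load-only]
step 1: L[1]=6 C[0]=4 → dur=6, Σ=14 | A=compute:t0 B=load:t1 [load-bound]
step 2: L[2]=8 C[1]=8 → dur=8, Σ=22 | A=load:t2 B=compute:t1 [tied]
step 3: L[3]=8 C[2]=8 → dur=8, Σ=30 | A=compute:t2 B=load:t3 [tied]
step 4: L[4]=6 C[3]=2 → dur=6, Σ=36 | A=load:t4 B=compute:t3 [load-bound]
step 5: L[5]=9 C[4]=6 → dur=9, Σ=45 | A=compute:t4 B=load:t5 [load-bound]
step 6: L[6]=8 C[5]=3 → dur=8, Σ=53 | A=load:t6 B=compute:t5 [load-bound]
step 7: C[6]=4 → dur=4, Σ=57 | A=compute:t6 B=idle [compute-only]

end_cycle[3] = 30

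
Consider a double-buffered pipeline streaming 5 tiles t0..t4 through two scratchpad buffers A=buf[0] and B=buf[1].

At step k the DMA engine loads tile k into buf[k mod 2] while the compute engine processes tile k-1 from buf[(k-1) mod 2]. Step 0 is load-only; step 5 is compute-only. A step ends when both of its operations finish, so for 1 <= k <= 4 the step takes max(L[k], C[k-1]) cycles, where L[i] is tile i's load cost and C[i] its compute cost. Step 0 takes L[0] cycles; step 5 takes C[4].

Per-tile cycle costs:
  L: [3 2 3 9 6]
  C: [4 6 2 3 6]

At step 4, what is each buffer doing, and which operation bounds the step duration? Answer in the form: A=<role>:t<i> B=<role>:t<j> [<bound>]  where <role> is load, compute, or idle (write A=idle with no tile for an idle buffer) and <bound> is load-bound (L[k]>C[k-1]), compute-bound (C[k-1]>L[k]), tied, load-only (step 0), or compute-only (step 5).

step 4: A=load:t4 B=compute:t3 [load-bound]

step 0: L[0]=3 → dur=3, Σ=3 | A=load:t0 B=idle [load-only]
step 1: L[1]=2 C[0]=4 → dur=4, Σ=7 | A=compute:t0 B=load:t1 [compute-bound]
step 2: L[2]=3 C[1]=6 → dur=6, Σ=13 | A=load:t2 B=compute:t1 [compute-bound]
step 3: L[3]=9 C[2]=2 → dur=9, Σ=22 | A=compute:t2 B=load:t3 [load-bound]
step 4: L[4]=6 C[3]=3 → dur=6, Σ=28 | A=load:t4 B=compute:t3 [load-bound]
step 5: C[4]=6 → dur=6, Σ=34 | A=compute:t4 B=idle [compute-only]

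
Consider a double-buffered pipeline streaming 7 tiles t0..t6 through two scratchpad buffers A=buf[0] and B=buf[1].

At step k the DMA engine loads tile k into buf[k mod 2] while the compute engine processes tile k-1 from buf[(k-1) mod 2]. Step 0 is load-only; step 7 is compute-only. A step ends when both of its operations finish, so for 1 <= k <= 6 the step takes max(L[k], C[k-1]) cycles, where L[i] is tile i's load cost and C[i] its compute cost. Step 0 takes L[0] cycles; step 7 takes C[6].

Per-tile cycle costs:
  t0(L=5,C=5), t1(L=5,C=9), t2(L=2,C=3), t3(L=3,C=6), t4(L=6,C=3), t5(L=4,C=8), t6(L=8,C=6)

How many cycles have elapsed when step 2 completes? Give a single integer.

k=0 load=t0/5c comp=- wait=5 total=5
k=1 load=t1/5c comp=t0/5c wait=5 total=10
k=2 load=t2/2c comp=t1/9c wait=9 total=19
k=3 load=t3/3c comp=t2/3c wait=3 total=22
k=4 load=t4/6c comp=t3/6c wait=6 total=28
k=5 load=t5/4c comp=t4/3c wait=4 total=32
k=6 load=t6/8c comp=t5/8c wait=8 total=40
k=7 load=- comp=t6/6c wait=6 total=46

end_cycle[2] = 19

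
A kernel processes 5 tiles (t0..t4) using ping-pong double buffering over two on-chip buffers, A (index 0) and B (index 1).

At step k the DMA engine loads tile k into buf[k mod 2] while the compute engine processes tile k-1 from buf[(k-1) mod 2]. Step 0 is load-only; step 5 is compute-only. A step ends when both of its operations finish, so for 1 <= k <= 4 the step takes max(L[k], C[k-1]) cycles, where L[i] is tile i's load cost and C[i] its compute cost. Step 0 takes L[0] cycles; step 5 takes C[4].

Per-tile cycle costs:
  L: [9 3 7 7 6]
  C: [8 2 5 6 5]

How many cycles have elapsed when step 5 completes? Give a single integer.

k=0 load=t0/9c comp=- wait=9 total=9
k=1 load=t1/3c comp=t0/8c wait=8 total=17
k=2 load=t2/7c comp=t1/2c wait=7 total=24
k=3 load=t3/7c comp=t2/5c wait=7 total=31
k=4 load=t4/6c comp=t3/6c wait=6 total=37
k=5 load=- comp=t4/5c wait=5 total=42

end_cycle[5] = 42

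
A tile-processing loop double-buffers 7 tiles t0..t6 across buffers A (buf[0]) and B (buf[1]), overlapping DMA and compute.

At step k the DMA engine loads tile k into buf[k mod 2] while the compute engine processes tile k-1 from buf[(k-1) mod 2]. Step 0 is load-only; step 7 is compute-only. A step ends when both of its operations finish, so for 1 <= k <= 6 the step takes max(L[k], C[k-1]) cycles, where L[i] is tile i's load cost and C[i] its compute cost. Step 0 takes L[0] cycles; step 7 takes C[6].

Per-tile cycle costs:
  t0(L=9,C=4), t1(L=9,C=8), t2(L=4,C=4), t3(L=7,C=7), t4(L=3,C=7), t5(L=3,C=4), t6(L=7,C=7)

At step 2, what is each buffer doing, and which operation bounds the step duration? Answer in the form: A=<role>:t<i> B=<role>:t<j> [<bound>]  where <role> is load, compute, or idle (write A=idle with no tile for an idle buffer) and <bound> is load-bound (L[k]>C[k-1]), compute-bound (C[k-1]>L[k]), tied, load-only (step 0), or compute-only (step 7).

  0. 9=9c; end=9; A:t0 B:-
  1. max(9,4)=9c; end=18; A:t0 B:t1
  2. max(4,8)=8c; end=26; A:t2 B:t1
  3. max(7,4)=7c; end=33; A:t2 B:t3
  4. max(3,7)=7c; end=40; A:t4 B:t3
  5. max(3,7)=7c; end=47; A:t4 B:t5
  6. max(7,4)=7c; end=54; A:t6 B:t5
  7. 7=7c; end=61; A:t6 B:t5

step 2: A=load:t2 B=compute:t1 [compute-bound]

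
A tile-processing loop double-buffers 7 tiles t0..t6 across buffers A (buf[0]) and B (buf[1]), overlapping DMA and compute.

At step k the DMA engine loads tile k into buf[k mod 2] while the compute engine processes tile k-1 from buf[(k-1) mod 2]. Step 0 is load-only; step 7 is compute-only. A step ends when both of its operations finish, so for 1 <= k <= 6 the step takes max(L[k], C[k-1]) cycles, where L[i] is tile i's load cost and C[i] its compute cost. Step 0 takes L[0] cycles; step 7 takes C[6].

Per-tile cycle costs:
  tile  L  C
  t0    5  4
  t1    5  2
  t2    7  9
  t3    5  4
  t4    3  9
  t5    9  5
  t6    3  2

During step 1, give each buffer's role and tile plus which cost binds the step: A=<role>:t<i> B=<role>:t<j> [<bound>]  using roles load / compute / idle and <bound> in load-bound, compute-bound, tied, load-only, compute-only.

step 1: A=compute:t0 B=load:t1 [load-bound]

k=0 load=t0/5c comp=- wait=5 total=5
k=1 load=t1/5c comp=t0/4c wait=5 total=10
k=2 load=t2/7c comp=t1/2c wait=7 total=17
k=3 load=t3/5c comp=t2/9c wait=9 total=26
k=4 load=t4/3c comp=t3/4c wait=4 total=30
k=5 load=t5/9c comp=t4/9c wait=9 total=39
k=6 load=t6/3c comp=t5/5c wait=5 total=44
k=7 load=- comp=t6/2c wait=2 total=46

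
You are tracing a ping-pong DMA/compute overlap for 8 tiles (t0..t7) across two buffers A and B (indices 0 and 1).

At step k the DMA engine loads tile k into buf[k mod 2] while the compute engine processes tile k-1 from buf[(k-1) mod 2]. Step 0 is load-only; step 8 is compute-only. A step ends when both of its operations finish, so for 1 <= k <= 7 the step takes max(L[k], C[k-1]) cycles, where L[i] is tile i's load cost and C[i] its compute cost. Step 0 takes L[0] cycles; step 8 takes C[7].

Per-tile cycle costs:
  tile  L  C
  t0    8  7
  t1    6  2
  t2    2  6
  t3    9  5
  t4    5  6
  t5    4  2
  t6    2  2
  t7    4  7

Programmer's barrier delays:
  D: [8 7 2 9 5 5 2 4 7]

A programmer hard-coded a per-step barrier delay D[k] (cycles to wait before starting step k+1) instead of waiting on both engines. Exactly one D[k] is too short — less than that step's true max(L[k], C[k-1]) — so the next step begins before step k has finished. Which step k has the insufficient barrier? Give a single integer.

[0] required=L[0]=8=8 vs D=8 ok
[1] required=max(L[1]=6,C[0]=7)=7 vs D=7 ok
[2] required=max(L[2]=2,C[1]=2)=2 vs D=2 ok
[3] required=max(L[3]=9,C[2]=6)=9 vs D=9 ok
[4] required=max(L[4]=5,C[3]=5)=5 vs D=5 ok
[5] required=max(L[5]=4,C[4]=6)=6 vs D=5 SHORT
[6] required=max(L[6]=2,C[5]=2)=2 vs D=2 ok
[7] required=max(L[7]=4,C[6]=2)=4 vs D=4 ok
[8] required=C[7]=7=7 vs D=7 ok

hazard at step 5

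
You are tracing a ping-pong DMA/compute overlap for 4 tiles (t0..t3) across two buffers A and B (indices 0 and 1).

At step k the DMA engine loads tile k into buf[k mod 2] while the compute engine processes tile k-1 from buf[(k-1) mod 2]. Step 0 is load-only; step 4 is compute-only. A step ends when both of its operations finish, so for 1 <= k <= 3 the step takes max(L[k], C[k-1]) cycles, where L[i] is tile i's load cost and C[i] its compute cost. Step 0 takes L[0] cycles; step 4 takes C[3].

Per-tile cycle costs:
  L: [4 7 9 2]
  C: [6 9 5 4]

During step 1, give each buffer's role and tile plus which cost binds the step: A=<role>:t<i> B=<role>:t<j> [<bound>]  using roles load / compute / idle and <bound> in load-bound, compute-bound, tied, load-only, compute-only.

step 1: A=compute:t0 B=load:t1 [load-bound]

  0. 4=4c; end=4; A:t0 B:-
  1. max(7,6)=7c; end=11; A:t0 B:t1
  2. max(9,9)=9c; end=20; A:t2 B:t1
  3. max(2,5)=5c; end=25; A:t2 B:t3
  4. 4=4c; end=29; A:t2 B:t3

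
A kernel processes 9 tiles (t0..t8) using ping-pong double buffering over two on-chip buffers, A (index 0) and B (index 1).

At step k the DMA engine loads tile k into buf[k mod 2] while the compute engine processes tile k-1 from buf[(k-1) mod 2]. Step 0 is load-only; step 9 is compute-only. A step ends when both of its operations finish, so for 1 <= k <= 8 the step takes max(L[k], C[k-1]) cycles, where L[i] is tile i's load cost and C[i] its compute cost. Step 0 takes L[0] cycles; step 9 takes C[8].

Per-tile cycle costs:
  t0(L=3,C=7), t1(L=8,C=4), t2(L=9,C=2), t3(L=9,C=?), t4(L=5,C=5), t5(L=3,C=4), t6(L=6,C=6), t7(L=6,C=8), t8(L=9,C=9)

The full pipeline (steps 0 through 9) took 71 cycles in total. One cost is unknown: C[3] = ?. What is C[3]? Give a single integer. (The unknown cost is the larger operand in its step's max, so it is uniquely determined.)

step 0: dur = L[0]=3 = 3
step 1: dur = max(L[1]=8, C[0]=7) = 8
step 2: dur = max(L[2]=9, C[1]=4) = 9
step 3: dur = max(L[3]=9, C[2]=2) = 9
step 4: dur = max(L[4]=5, C[3]=?) = C[3]  (unknown; binding)
step 5: dur = max(L[5]=3, C[4]=5) = 5
step 6: dur = max(L[6]=6, C[5]=4) = 6
step 7: dur = max(L[7]=6, C[6]=6) = 6
step 8: dur = max(L[8]=9, C[7]=8) = 9
step 9: dur = C[8]=9 = 9
sum of known step durations = 64
dur[4] = total - known = 71 - 64 = 7
C[3] is the binding max in step 4, so C[3] = dur[4] = 7

C[3] = 7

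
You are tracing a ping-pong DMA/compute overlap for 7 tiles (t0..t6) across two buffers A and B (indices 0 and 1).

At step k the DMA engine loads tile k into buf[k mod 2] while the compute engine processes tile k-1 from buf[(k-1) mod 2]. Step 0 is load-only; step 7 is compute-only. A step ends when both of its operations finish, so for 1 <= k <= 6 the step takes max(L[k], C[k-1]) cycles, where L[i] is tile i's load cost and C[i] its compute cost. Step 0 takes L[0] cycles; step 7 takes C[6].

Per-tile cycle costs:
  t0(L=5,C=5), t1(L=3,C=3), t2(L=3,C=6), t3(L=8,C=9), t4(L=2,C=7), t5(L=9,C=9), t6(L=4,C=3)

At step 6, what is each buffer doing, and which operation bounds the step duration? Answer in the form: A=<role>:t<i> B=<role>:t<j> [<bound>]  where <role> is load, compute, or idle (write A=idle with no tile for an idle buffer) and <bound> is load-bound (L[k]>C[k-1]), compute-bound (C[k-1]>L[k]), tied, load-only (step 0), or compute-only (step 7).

[0] DMA t0→A (5c) ∥ CU idle ⇒ 5c, clock 5
[1] DMA t1→B (3c) ∥ CU A:t0 (5c) ⇒ 5c, clock 10
[2] DMA t2→A (3c) ∥ CU B:t1 (3c) ⇒ 3c, clock 13
[3] DMA t3→B (8c) ∥ CU A:t2 (6c) ⇒ 8c, clock 21
[4] DMA t4→A (2c) ∥ CU B:t3 (9c) ⇒ 9c, clock 30
[5] DMA t5→B (9c) ∥ CU A:t4 (7c) ⇒ 9c, clock 39
[6] DMA t6→A (4c) ∥ CU B:t5 (9c) ⇒ 9c, clock 48
[7] DMA idle ∥ CU A:t6 (3c) ⇒ 3c, clock 51

step 6: A=load:t6 B=compute:t5 [compute-bound]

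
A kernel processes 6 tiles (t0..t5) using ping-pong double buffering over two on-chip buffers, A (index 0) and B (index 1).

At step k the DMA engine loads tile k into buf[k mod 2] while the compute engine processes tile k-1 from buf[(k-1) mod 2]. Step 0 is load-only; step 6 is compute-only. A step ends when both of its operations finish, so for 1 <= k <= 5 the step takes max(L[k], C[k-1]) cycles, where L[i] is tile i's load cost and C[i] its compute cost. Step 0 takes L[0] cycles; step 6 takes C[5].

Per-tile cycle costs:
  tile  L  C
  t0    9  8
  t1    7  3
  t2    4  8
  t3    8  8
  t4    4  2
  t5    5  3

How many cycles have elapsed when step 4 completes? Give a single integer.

k=0 load=t0/9c comp=- wait=9 total=9
k=1 load=t1/7c comp=t0/8c wait=8 total=17
k=2 load=t2/4c comp=t1/3c wait=4 total=21
k=3 load=t3/8c comp=t2/8c wait=8 total=29
k=4 load=t4/4c comp=t3/8c wait=8 total=37
k=5 load=t5/5c comp=t4/2c wait=5 total=42
k=6 load=- comp=t5/3c wait=3 total=45

end_cycle[4] = 37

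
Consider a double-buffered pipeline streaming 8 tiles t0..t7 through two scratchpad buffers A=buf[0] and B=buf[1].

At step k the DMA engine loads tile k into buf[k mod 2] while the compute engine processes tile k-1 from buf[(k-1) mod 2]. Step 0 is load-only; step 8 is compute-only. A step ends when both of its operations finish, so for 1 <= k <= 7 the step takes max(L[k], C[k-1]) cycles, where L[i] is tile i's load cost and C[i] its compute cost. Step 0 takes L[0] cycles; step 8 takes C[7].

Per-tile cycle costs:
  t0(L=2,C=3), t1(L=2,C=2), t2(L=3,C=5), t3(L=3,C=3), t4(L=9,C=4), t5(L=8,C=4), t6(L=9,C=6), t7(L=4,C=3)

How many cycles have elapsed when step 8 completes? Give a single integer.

end_cycle[8] = 48

step 0: L[0]=2 → dur=2, Σ=2 | A=load:t0 B=idle [load-only]
step 1: L[1]=2 C[0]=3 → dur=3, Σ=5 | A=compute:t0 B=load:t1 [compute-bound]
step 2: L[2]=3 C[1]=2 → dur=3, Σ=8 | A=load:t2 B=compute:t1 [load-bound]
step 3: L[3]=3 C[2]=5 → dur=5, Σ=13 | A=compute:t2 B=load:t3 [compute-bound]
step 4: L[4]=9 C[3]=3 → dur=9, Σ=22 | A=load:t4 B=compute:t3 [load-bound]
step 5: L[5]=8 C[4]=4 → dur=8, Σ=30 | A=compute:t4 B=load:t5 [load-bound]
step 6: L[6]=9 C[5]=4 → dur=9, Σ=39 | A=load:t6 B=compute:t5 [load-bound]
step 7: L[7]=4 C[6]=6 → dur=6, Σ=45 | A=compute:t6 B=load:t7 [compute-bound]
step 8: C[7]=3 → dur=3, Σ=48 | A=idle B=compute:t7 [compute-only]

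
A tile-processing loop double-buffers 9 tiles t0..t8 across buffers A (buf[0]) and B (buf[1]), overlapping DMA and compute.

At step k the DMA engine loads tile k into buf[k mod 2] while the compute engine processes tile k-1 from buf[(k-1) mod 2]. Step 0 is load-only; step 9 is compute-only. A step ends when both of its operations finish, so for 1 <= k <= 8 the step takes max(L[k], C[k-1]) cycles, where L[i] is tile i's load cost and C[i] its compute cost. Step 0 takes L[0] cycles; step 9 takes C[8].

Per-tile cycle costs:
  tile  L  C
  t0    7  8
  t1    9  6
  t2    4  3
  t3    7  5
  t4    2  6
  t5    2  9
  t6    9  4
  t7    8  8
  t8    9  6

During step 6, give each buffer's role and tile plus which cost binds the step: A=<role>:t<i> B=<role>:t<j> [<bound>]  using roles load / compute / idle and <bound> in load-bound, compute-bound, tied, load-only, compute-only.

step 6: A=load:t6 B=compute:t5 [tied]

k=0 load=t0/7c comp=- wait=7 total=7
k=1 load=t1/9c comp=t0/8c wait=9 total=16
k=2 load=t2/4c comp=t1/6c wait=6 total=22
k=3 load=t3/7c comp=t2/3c wait=7 total=29
k=4 load=t4/2c comp=t3/5c wait=5 total=34
k=5 load=t5/2c comp=t4/6c wait=6 total=40
k=6 load=t6/9c comp=t5/9c wait=9 total=49
k=7 load=t7/8c comp=t6/4c wait=8 total=57
k=8 load=t8/9c comp=t7/8c wait=9 total=66
k=9 load=- comp=t8/6c wait=6 total=72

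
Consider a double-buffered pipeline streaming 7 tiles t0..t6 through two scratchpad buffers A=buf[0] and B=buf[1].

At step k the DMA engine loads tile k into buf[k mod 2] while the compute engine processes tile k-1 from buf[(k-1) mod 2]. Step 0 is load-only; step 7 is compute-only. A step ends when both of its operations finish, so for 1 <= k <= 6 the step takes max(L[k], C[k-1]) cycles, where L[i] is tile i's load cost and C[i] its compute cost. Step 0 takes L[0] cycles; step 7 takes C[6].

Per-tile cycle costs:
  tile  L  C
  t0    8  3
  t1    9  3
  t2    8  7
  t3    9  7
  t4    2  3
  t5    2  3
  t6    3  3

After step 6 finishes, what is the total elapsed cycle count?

end_cycle[6] = 47

  0. 8=8c; end=8; A:t0 B:-
  1. max(9,3)=9c; end=17; A:t0 B:t1
  2. max(8,3)=8c; end=25; A:t2 B:t1
  3. max(9,7)=9c; end=34; A:t2 B:t3
  4. max(2,7)=7c; end=41; A:t4 B:t3
  5. max(2,3)=3c; end=44; A:t4 B:t5
  6. max(3,3)=3c; end=47; A:t6 B:t5
  7. 3=3c; end=50; A:t6 B:t5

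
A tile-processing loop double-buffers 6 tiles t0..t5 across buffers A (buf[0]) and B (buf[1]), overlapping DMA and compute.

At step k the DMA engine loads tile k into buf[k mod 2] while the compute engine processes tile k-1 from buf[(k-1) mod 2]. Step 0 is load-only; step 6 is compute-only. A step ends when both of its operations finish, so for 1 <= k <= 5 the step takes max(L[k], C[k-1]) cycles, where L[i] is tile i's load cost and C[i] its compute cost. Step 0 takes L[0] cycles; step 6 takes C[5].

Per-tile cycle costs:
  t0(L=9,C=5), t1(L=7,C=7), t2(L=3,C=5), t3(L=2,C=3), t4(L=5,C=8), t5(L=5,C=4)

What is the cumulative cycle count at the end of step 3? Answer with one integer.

  0. 9=9c; end=9; A:t0 B:-
  1. max(7,5)=7c; end=16; A:t0 B:t1
  2. max(3,7)=7c; end=23; A:t2 B:t1
  3. max(2,5)=5c; end=28; A:t2 B:t3
  4. max(5,3)=5c; end=33; A:t4 B:t3
  5. max(5,8)=8c; end=41; A:t4 B:t5
  6. 4=4c; end=45; A:t4 B:t5

end_cycle[3] = 28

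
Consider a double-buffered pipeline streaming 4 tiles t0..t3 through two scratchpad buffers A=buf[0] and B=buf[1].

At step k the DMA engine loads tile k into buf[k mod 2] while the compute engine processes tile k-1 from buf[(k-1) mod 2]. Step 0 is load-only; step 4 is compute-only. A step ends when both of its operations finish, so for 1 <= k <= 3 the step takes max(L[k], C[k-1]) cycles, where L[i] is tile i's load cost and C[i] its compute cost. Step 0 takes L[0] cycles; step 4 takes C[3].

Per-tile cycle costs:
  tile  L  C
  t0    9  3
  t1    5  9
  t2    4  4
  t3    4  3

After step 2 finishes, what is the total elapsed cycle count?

end_cycle[2] = 23

k=0 load=t0/9c comp=- wait=9 total=9
k=1 load=t1/5c comp=t0/3c wait=5 total=14
k=2 load=t2/4c comp=t1/9c wait=9 total=23
k=3 load=t3/4c comp=t2/4c wait=4 total=27
k=4 load=- comp=t3/3c wait=3 total=30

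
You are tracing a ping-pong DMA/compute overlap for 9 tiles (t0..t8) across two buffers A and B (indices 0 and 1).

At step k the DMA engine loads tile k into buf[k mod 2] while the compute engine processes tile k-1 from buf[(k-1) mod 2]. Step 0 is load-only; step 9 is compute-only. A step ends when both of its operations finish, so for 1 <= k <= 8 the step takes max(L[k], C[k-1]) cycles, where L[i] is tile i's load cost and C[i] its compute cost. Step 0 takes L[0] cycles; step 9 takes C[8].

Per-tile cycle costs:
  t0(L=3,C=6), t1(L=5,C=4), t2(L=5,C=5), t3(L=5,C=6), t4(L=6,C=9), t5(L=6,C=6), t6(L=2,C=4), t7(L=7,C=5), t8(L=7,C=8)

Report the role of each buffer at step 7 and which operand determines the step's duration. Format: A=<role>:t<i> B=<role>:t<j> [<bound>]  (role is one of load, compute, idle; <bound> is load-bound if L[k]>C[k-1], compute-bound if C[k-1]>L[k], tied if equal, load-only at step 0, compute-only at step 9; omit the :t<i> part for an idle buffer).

step 0: L[0]=3 → dur=3, Σ=3 | A=load:t0 B=idle [load-only]
step 1: L[1]=5 C[0]=6 → dur=6, Σ=9 | A=compute:t0 B=load:t1 [compute-bound]
step 2: L[2]=5 C[1]=4 → dur=5, Σ=14 | A=load:t2 B=compute:t1 [load-bound]
step 3: L[3]=5 C[2]=5 → dur=5, Σ=19 | A=compute:t2 B=load:t3 [tied]
step 4: L[4]=6 C[3]=6 → dur=6, Σ=25 | A=load:t4 B=compute:t3 [tied]
step 5: L[5]=6 C[4]=9 → dur=9, Σ=34 | A=compute:t4 B=load:t5 [compute-bound]
step 6: L[6]=2 C[5]=6 → dur=6, Σ=40 | A=load:t6 B=compute:t5 [compute-bound]
step 7: L[7]=7 C[6]=4 → dur=7, Σ=47 | A=compute:t6 B=load:t7 [load-bound]
step 8: L[8]=7 C[7]=5 → dur=7, Σ=54 | A=load:t8 B=compute:t7 [load-bound]
step 9: C[8]=8 → dur=8, Σ=62 | A=compute:t8 B=idle [compute-only]

step 7: A=compute:t6 B=load:t7 [load-bound]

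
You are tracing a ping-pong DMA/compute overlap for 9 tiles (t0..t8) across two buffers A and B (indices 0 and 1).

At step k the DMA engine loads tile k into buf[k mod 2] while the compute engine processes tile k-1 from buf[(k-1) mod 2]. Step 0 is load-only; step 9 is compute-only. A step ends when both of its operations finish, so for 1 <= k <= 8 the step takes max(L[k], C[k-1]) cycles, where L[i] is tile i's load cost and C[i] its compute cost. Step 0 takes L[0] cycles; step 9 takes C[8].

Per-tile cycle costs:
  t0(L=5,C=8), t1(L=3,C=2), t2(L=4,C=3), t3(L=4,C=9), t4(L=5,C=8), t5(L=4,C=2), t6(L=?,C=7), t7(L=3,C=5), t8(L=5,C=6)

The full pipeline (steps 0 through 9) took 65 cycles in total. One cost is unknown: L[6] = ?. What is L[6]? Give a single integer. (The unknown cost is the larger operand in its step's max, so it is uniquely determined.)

L[6] = 9

step 0 | dur = L[0]=5 = 5
step 1 | dur = max(L[1]=3, C[0]=8) = 8
step 2 | dur = max(L[2]=4, C[1]=2) = 4
step 3 | dur = max(L[3]=4, C[2]=3) = 4
step 4 | dur = max(L[4]=5, C[3]=9) = 9
step 5 | dur = max(L[5]=4, C[4]=8) = 8
step 6 | dur = max(L[6]=?, C[5]=2) = L[6]  (unknown; binding)
step 7 | dur = max(L[7]=3, C[6]=7) = 7
step 8 | dur = max(L[8]=5, C[7]=5) = 5
step 9 | dur = C[8]=6 = 6
sum of known step durations = 56
dur[6] = total - known = 65 - 56 = 9
L[6] is the binding max in step 6, so L[6] = dur[6] = 9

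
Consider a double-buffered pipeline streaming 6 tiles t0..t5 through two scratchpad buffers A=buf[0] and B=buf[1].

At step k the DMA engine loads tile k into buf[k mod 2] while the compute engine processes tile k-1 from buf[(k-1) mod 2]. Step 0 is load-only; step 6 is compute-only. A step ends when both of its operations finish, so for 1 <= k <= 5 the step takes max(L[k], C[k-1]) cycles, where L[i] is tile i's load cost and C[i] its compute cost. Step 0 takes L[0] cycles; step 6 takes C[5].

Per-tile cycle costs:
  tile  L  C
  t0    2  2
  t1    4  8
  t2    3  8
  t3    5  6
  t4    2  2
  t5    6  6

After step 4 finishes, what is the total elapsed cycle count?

[0] DMA t0→A (2c) ∥ CU idle ⇒ 2c, clock 2
[1] DMA t1→B (4c) ∥ CU A:t0 (2c) ⇒ 4c, clock 6
[2] DMA t2→A (3c) ∥ CU B:t1 (8c) ⇒ 8c, clock 14
[3] DMA t3→B (5c) ∥ CU A:t2 (8c) ⇒ 8c, clock 22
[4] DMA t4→A (2c) ∥ CU B:t3 (6c) ⇒ 6c, clock 28
[5] DMA t5→B (6c) ∥ CU A:t4 (2c) ⇒ 6c, clock 34
[6] DMA idle ∥ CU B:t5 (6c) ⇒ 6c, clock 40

end_cycle[4] = 28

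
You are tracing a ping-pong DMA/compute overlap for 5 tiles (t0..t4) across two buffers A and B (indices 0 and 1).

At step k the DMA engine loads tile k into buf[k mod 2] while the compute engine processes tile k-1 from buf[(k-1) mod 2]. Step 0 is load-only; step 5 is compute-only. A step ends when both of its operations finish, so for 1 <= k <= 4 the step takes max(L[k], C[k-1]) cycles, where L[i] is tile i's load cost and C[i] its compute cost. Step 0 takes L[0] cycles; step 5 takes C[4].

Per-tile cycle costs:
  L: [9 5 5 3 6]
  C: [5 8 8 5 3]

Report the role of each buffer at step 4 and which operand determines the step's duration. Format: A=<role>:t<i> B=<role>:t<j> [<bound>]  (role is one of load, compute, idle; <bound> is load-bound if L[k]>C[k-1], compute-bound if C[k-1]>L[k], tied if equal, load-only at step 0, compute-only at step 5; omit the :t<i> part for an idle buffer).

step 4: A=load:t4 B=compute:t3 [load-bound]

  0. 9=9c; end=9; A:t0 B:-
  1. max(5,5)=5c; end=14; A:t0 B:t1
  2. max(5,8)=8c; end=22; A:t2 B:t1
  3. max(3,8)=8c; end=30; A:t2 B:t3
  4. max(6,5)=6c; end=36; A:t4 B:t3
  5. 3=3c; end=39; A:t4 B:t3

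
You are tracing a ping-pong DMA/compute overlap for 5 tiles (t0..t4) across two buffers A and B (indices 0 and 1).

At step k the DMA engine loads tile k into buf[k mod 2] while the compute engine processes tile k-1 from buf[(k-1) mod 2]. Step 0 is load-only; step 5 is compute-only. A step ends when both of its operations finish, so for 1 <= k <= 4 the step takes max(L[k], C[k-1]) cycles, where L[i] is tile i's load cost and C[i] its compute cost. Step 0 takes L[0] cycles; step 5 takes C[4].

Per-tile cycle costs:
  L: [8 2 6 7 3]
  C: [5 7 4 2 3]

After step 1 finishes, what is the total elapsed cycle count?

end_cycle[1] = 13

[0] DMA t0→A (8c) ∥ CU idle ⇒ 8c, clock 8
[1] DMA t1→B (2c) ∥ CU A:t0 (5c) ⇒ 5c, clock 13
[2] DMA t2→A (6c) ∥ CU B:t1 (7c) ⇒ 7c, clock 20
[3] DMA t3→B (7c) ∥ CU A:t2 (4c) ⇒ 7c, clock 27
[4] DMA t4→A (3c) ∥ CU B:t3 (2c) ⇒ 3c, clock 30
[5] DMA idle ∥ CU A:t4 (3c) ⇒ 3c, clock 33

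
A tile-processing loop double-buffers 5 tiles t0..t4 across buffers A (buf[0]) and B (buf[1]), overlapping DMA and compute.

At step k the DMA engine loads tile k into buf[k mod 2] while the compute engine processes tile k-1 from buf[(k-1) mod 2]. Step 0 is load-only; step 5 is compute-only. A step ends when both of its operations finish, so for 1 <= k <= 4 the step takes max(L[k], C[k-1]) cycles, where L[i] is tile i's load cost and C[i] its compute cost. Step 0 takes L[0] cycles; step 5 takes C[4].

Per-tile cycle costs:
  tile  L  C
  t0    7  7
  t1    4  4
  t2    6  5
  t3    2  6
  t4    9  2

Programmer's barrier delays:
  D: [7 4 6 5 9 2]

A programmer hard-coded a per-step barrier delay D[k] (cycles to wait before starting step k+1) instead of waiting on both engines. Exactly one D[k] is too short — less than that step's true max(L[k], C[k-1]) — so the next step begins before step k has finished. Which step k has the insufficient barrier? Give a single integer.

hazard at step 1

[0] required=L[0]=7=7 vs D=7 ok
[1] required=max(L[1]=4,C[0]=7)=7 vs D=4 SHORT
[2] required=max(L[2]=6,C[1]=4)=6 vs D=6 ok
[3] required=max(L[3]=2,C[2]=5)=5 vs D=5 ok
[4] required=max(L[4]=9,C[3]=6)=9 vs D=9 ok
[5] required=C[4]=2=2 vs D=2 ok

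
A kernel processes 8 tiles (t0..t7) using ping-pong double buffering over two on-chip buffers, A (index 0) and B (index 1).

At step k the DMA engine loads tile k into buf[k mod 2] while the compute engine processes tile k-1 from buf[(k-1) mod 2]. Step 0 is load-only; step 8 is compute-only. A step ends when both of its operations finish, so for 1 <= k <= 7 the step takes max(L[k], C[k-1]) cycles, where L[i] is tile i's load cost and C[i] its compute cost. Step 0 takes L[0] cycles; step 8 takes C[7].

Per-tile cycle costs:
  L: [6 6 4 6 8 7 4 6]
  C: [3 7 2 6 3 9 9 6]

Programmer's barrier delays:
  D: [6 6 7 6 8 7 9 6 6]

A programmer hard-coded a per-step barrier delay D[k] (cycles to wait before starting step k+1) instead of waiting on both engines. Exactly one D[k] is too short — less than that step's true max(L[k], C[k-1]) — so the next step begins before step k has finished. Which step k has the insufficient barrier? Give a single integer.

hazard at step 7

k=0 barrier L[0]=6→6c, D[0]=6 ok
k=1 barrier max(L[1]=6,C[0]=3)→6c, D[1]=6 ok
k=2 barrier max(L[2]=4,C[1]=7)→7c, D[2]=7 ok
k=3 barrier max(L[3]=6,C[2]=2)→6c, D[3]=6 ok
k=4 barrier max(L[4]=8,C[3]=6)→8c, D[4]=8 ok
k=5 barrier max(L[5]=7,C[4]=3)→7c, D[5]=7 ok
k=6 barrier max(L[6]=4,C[5]=9)→9c, D[6]=9 ok
k=7 barrier max(L[7]=6,C[6]=9)→9c, D[7]=6 SHORT
k=8 barrier C[7]=6→6c, D[8]=6 ok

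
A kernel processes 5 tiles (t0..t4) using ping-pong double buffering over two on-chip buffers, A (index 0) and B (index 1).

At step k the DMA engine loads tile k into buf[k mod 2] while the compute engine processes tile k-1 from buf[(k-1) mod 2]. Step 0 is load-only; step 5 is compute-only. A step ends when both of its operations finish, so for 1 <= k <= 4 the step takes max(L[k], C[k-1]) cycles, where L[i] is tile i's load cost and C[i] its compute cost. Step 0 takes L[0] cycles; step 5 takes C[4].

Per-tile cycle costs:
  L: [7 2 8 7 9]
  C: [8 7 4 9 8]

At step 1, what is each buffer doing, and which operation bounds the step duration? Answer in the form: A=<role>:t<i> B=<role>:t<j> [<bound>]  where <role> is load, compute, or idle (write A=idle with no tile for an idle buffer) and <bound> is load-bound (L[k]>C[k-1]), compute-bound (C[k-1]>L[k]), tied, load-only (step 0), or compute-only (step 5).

  0. 7=7c; end=7; A:t0 B:-
  1. max(2,8)=8c; end=15; A:t0 B:t1
  2. max(8,7)=8c; end=23; A:t2 B:t1
  3. max(7,4)=7c; end=30; A:t2 B:t3
  4. max(9,9)=9c; end=39; A:t4 B:t3
  5. 8=8c; end=47; A:t4 B:t3

step 1: A=compute:t0 B=load:t1 [compute-bound]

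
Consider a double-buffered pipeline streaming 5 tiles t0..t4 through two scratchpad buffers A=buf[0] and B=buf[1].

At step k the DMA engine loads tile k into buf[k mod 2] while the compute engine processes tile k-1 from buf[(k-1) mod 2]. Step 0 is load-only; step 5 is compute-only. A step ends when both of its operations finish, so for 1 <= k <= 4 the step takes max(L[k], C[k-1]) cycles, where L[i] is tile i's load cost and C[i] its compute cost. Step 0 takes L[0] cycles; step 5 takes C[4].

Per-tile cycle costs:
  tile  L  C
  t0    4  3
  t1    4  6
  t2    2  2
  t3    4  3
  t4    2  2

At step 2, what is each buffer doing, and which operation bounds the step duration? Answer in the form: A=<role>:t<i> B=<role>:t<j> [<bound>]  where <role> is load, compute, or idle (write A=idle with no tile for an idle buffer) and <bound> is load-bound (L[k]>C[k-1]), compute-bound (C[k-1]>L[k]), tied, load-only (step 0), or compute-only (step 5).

step 2: A=load:t2 B=compute:t1 [compute-bound]

step 0: L[0]=4 → dur=4, Σ=4 | A=load:t0 B=idle [load-only]
step 1: L[1]=4 C[0]=3 → dur=4, Σ=8 | A=compute:t0 B=load:t1 [load-bound]
step 2: L[2]=2 C[1]=6 → dur=6, Σ=14 | A=load:t2 B=compute:t1 [compute-bound]
step 3: L[3]=4 C[2]=2 → dur=4, Σ=18 | A=compute:t2 B=load:t3 [load-bound]
step 4: L[4]=2 C[3]=3 → dur=3, Σ=21 | A=load:t4 B=compute:t3 [compute-bound]
step 5: C[4]=2 → dur=2, Σ=23 | A=compute:t4 B=idle [compute-only]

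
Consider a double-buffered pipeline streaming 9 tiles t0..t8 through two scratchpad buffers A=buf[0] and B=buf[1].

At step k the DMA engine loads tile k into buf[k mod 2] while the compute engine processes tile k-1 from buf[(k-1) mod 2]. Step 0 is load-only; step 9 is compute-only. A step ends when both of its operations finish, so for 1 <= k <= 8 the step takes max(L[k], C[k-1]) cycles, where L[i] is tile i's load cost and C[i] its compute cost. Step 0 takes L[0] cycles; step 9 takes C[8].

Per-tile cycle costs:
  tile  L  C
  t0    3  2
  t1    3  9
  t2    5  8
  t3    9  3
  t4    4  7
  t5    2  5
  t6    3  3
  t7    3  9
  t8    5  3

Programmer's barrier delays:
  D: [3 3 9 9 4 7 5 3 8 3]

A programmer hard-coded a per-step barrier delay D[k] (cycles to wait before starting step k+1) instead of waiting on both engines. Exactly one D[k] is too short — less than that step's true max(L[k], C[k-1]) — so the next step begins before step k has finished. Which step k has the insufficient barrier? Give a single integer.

hazard at step 8

[0] required=L[0]=3=3 vs D=3 ok
[1] required=max(L[1]=3,C[0]=2)=3 vs D=3 ok
[2] required=max(L[2]=5,C[1]=9)=9 vs D=9 ok
[3] required=max(L[3]=9,C[2]=8)=9 vs D=9 ok
[4] required=max(L[4]=4,C[3]=3)=4 vs D=4 ok
[5] required=max(L[5]=2,C[4]=7)=7 vs D=7 ok
[6] required=max(L[6]=3,C[5]=5)=5 vs D=5 ok
[7] required=max(L[7]=3,C[6]=3)=3 vs D=3 ok
[8] required=max(L[8]=5,C[7]=9)=9 vs D=8 SHORT
[9] required=C[8]=3=3 vs D=3 ok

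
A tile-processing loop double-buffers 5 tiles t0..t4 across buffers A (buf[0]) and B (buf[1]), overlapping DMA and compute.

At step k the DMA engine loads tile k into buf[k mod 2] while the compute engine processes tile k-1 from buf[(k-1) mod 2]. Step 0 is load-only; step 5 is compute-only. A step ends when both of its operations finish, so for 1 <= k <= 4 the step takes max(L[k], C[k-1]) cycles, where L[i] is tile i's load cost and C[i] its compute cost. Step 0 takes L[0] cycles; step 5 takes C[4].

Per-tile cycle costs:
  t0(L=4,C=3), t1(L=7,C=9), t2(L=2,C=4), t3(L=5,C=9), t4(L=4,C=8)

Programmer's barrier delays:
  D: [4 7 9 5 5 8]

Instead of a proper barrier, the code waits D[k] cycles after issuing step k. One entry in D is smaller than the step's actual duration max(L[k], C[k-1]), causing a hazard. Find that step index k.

step 0: need L[0]=4 = 4; D[0]=4 ok
step 1: need max(L[1]=7,C[0]=3) = 7; D[1]=7 ok
step 2: need max(L[2]=2,C[1]=9) = 9; D[2]=9 ok
step 3: need max(L[3]=5,C[2]=4) = 5; D[3]=5 ok
step 4: need max(L[4]=4,C[3]=9) = 9; D[4]=5 SHORT
step 5: need C[4]=8 = 8; D[5]=8 ok

hazard at step 4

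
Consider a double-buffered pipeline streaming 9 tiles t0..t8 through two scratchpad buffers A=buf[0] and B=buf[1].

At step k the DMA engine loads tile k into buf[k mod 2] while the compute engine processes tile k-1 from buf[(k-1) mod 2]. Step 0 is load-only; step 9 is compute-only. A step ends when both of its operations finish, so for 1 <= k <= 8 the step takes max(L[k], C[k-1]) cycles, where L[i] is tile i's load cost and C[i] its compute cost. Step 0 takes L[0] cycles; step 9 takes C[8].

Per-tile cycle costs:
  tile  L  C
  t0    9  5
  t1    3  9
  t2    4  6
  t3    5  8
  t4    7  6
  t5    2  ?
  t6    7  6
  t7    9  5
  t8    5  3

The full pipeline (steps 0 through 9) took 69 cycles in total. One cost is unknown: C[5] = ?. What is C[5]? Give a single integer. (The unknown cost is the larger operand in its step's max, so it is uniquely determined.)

step 0 | dur = L[0]=9 = 9
step 1 | dur = max(L[1]=3, C[0]=5) = 5
step 2 | dur = max(L[2]=4, C[1]=9) = 9
step 3 | dur = max(L[3]=5, C[2]=6) = 6
step 4 | dur = max(L[4]=7, C[3]=8) = 8
step 5 | dur = max(L[5]=2, C[4]=6) = 6
step 6 | dur = max(L[6]=7, C[5]=?) = C[5]  (unknown; binding)
step 7 | dur = max(L[7]=9, C[6]=6) = 9
step 8 | dur = max(L[8]=5, C[7]=5) = 5
step 9 | dur = C[8]=3 = 3
sum of known step durations = 60
dur[6] = total - known = 69 - 60 = 9
C[5] is the binding max in step 6, so C[5] = dur[6] = 9

C[5] = 9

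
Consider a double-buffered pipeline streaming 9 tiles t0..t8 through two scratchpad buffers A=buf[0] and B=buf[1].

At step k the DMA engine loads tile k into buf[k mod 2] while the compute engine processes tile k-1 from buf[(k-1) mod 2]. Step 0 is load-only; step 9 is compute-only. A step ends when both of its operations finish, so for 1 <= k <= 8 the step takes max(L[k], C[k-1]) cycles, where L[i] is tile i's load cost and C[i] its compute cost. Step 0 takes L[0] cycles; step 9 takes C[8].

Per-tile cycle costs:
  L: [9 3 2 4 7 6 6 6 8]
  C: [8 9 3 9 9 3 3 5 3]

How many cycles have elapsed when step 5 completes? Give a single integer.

end_cycle[5] = 48

step 0: L[0]=9 → dur=9, Σ=9 | A=load:t0 B=idle [load-only]
step 1: L[1]=3 C[0]=8 → dur=8, Σ=17 | A=compute:t0 B=load:t1 [compute-bound]
step 2: L[2]=2 C[1]=9 → dur=9, Σ=26 | A=load:t2 B=compute:t1 [compute-bound]
step 3: L[3]=4 C[2]=3 → dur=4, Σ=30 | A=compute:t2 B=load:t3 [load-bound]
step 4: L[4]=7 C[3]=9 → dur=9, Σ=39 | A=load:t4 B=compute:t3 [compute-bound]
step 5: L[5]=6 C[4]=9 → dur=9, Σ=48 | A=compute:t4 B=load:t5 [compute-bound]
step 6: L[6]=6 C[5]=3 → dur=6, Σ=54 | A=load:t6 B=compute:t5 [load-bound]
step 7: L[7]=6 C[6]=3 → dur=6, Σ=60 | A=compute:t6 B=load:t7 [load-bound]
step 8: L[8]=8 C[7]=5 → dur=8, Σ=68 | A=load:t8 B=compute:t7 [load-bound]
step 9: C[8]=3 → dur=3, Σ=71 | A=compute:t8 B=idle [compute-only]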